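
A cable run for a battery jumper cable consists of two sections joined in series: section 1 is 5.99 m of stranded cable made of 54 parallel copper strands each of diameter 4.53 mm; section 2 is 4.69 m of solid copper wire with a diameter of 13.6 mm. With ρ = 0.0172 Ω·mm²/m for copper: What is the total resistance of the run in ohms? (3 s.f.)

ρ = 0.0172 Ω·mm²/m = 1.72×10^-8 Ω·m
Section 1: A_strand = π(2.2650e-03)² = 1.612e-05 m²; R₁ = ρL/(N·A_s) = (1.72×10^-8)(5.99)/(54×1.612e-05) = 1.184×10^-4 Ω
Section 2: A = π(d/2)² = π(6.8000e-03 m)² = 1.453e-04 m²
R₂ = (1.72×10^-8)(4.69)/(1.453e-04) = 5.553×10^-4 Ω
R = R₁ + R₂ = 6.74×10^-4 Ω

6.74×10^-4 Ω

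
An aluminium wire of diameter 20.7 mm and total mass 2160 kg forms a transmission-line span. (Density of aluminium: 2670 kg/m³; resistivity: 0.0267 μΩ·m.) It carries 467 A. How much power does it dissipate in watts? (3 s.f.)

41600 W

ρ = 0.0267 μΩ·m = 2.67×10^-8 Ω·m
A = π(d/2)² = π(1.0350e-02 m)² = 3.3654e-04 m²
L = m/(density·A) = 2160/(2670×3.3654e-04) = 2404 m
R = ρL/A = (2.67×10^-8)(2404)/(3.3654e-04) = 0.1907 Ω
P = I²R = (467)² × 0.1907 = 41600 W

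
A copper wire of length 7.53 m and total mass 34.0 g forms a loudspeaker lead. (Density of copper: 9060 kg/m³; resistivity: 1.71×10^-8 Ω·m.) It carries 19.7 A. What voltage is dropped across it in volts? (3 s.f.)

5.09 V

A = m/(density·L) = 0.034/(9060×7.53) = 4.9837e-07 m²
R = ρL/A = (1.71×10^-8)(7.53)/(4.9837e-07) = 0.2584 Ω
V = IR = 19.7 × 0.2584 = 5.09 V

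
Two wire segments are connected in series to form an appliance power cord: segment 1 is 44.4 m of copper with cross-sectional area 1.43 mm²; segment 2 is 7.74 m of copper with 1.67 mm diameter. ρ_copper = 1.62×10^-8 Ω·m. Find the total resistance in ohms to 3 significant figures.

Segment 1: A = 1.43 mm² = 1.430e-06 m²
R₁ = ρL/A = (1.62×10^-8)(44.4)/(1.430e-06) = 0.503 Ω
Segment 2: A = π(d/2)² = π(8.3500e-04 m)² = 2.190e-06 m²
R₂ = (1.62×10^-8)(7.74)/(2.190e-06) = 0.05724 Ω
R = R₁ + R₂ = 0.560 Ω

0.560 Ω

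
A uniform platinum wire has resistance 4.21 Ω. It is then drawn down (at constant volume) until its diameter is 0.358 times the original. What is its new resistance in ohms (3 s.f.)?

Volume constant ⇒ L' = L/r² with r = 0.358. R' = ρL'/A' = ρ(L/r²)/(πr²d₀²/4) = R/r⁴.
R' = 60.88 × 4.21 = 256 Ω

256 Ω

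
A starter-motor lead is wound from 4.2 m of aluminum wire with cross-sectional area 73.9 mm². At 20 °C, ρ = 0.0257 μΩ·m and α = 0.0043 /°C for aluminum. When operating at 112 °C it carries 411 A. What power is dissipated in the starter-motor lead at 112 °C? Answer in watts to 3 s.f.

344 W

ρ = 0.0257 μΩ·m = 2.57×10^-8 Ω·m
A = 73.9 mm² = 7.390e-05 m²
R₍20₎ = ρL/A = (2.57×10^-8)(4.2)/(7.390e-05) = 0.001461 Ω
R₍112₎ = R₍20₎(1 + αΔT) = 0.001461 × (1 + 0.0043×92) = 0.002038 Ω
P = I²R = (411)² × 0.002038 = 344 W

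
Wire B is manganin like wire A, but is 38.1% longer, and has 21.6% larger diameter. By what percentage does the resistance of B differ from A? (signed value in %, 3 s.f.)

R ∝ L/d², so R_B/R_A = (1 + 38.1/100) × (1 + 21.6/100)⁻²
= 1.381 × 0.6763 = 0.934
(R_B − R_A)/R_A = 0.934 − 1 = -6.60%

-6.60%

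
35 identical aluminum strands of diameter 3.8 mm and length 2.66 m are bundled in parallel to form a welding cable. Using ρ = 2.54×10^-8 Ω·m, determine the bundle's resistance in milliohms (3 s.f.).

0.170 mΩ

A_strand = π(1.9000e-03 m)² = 1.134e-05 m²
R_strand = ρL/A = (2.54×10^-8)(2.66)/(1.134e-05) = 0.005957 Ω
R_total = R_strand/N = 0.005957/35 = 0.170 mΩ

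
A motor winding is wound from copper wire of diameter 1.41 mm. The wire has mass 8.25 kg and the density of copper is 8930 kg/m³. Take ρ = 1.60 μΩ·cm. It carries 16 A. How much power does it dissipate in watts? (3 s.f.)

ρ = 1.60 μΩ·cm = 1.60×10^-8 Ω·m
A = π(d/2)² = π(7.0500e-04 m)² = 1.5615e-06 m²
L = m/(density·A) = 8.25/(8930×1.5615e-06) = 591.7 m
R = ρL/A = (1.60×10^-8)(591.7)/(1.5615e-06) = 6.063 Ω
P = I²R = (16)² × 6.063 = 1550 W

1550 W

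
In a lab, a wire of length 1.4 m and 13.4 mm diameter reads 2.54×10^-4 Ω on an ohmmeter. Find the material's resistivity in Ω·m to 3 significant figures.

2.56×10^-8 Ω·m

A = π(d/2)² = π(6.7000e-03 m)² = 1.410e-04 m²
ρ = RA/L = (2.54×10^-4)(1.410e-04)/(1.4) = 2.56×10^-8 Ω·m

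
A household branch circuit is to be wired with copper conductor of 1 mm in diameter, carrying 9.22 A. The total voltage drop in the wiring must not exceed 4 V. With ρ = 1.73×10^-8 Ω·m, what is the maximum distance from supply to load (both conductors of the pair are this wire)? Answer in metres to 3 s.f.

A = π(d/2)² = π(5.0000e-04 m)² = 7.854e-07 m²
L_max = V_max·A/(2·ρI) = (4)(7.854e-07)/(2×1.73×10^-8×9.22) = 9.85 m

9.85 m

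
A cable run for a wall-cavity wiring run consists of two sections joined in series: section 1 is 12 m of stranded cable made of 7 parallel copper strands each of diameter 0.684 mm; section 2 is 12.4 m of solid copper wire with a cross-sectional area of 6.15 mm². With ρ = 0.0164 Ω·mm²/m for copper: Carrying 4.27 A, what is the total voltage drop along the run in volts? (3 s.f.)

0.468 V

ρ = 0.0164 Ω·mm²/m = 1.64×10^-8 Ω·m
Section 1: A_strand = π(3.4200e-04)² = 3.675e-07 m²; R₁ = ρL/(N·A_s) = (1.64×10^-8)(12)/(7×3.675e-07) = 0.07651 Ω
Section 2: A = 6.15 mm² = 6.150e-06 m²
R₂ = (1.64×10^-8)(12.4)/(6.150e-06) = 0.03307 Ω
R = R₁ + R₂ = 0.1096 Ω
V = IR = 4.27 × 0.1096 = 0.468 V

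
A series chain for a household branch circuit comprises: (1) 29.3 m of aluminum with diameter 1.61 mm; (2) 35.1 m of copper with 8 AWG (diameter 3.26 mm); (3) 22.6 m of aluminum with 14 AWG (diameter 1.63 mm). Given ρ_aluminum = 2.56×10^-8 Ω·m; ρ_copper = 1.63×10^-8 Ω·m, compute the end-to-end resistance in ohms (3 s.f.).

0.714 Ω

Seg 1: A = π(d/2)² = π(8.0500e-04 m)² = 2.036e-06 m²
R_1 = (2.56×10^-8)(29.3)/(2.036e-06) = 0.3684 Ω
Seg 2: A = π(3.26/2 mm)² = π(1.6300e-03 m)² = 8.347e-06 m²
R_2 = (1.63×10^-8)(35.1)/(8.347e-06) = 0.06854 Ω
Seg 3: A = π(1.63/2 mm)² = π(8.1500e-04 m)² = 2.087e-06 m²
R_3 = (2.56×10^-8)(22.6)/(2.087e-06) = 0.2773 Ω
R_total = R_1 + R_2 + R_3 = 0.714 Ω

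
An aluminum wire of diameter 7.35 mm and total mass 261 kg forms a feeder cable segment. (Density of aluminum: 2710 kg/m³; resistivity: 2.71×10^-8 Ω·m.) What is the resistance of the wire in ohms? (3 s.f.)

1.45 Ω

A = π(d/2)² = π(3.6750e-03 m)² = 4.2429e-05 m²
L = m/(density·A) = 261/(2710×4.2429e-05) = 2270 m
R = ρL/A = (2.71×10^-8)(2270)/(4.2429e-05) = 1.45 Ω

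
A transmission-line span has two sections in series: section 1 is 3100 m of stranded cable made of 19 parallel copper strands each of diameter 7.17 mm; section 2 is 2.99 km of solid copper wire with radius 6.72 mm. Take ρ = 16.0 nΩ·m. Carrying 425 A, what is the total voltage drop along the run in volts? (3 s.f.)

ρ = 16.0 nΩ·m = 1.60×10^-8 Ω·m
Section 1: A_strand = π(3.5850e-03)² = 4.038e-05 m²; R₁ = ρL/(N·A_s) = (1.60×10^-8)(3100)/(19×4.038e-05) = 0.06465 Ω
Section 2: A = πr² = π(6.7200e-03 m)² = 1.419e-04 m²
R₂ = (1.60×10^-8)(2990)/(1.419e-04) = 0.3372 Ω
R = R₁ + R₂ = 0.4019 Ω
V = IR = 425 × 0.4019 = 171 V

171 V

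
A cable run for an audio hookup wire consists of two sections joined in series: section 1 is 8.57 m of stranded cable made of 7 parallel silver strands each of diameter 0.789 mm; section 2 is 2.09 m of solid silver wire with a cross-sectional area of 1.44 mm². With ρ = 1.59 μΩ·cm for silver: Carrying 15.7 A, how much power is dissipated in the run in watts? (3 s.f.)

ρ = 1.59 μΩ·cm = 1.59×10^-8 Ω·m
Section 1: A_strand = π(3.9450e-04)² = 4.889e-07 m²; R₁ = ρL/(N·A_s) = (1.59×10^-8)(8.57)/(7×4.889e-07) = 0.03981 Ω
Section 2: A = 1.44 mm² = 1.440e-06 m²
R₂ = (1.59×10^-8)(2.09)/(1.440e-06) = 0.02308 Ω
R = R₁ + R₂ = 0.06289 Ω
P = I²R = (15.7)² × 0.06289 = 15.5 W

15.5 W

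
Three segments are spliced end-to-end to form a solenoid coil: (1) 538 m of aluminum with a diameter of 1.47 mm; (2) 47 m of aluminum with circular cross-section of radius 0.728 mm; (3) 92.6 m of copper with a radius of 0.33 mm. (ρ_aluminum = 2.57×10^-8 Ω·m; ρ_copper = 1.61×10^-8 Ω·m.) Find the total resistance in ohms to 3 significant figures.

13.2 Ω

Seg 1: A = π(d/2)² = π(7.3500e-04 m)² = 1.697e-06 m²
R_1 = (2.57×10^-8)(538)/(1.697e-06) = 8.147 Ω
Seg 2: A = πr² = π(7.2800e-04 m)² = 1.665e-06 m²
R_2 = (2.57×10^-8)(47)/(1.665e-06) = 0.7255 Ω
Seg 3: A = πr² = π(3.3000e-04 m)² = 3.421e-07 m²
R_3 = (1.61×10^-8)(92.6)/(3.421e-07) = 4.358 Ω
R_total = R_1 + R_2 + R_3 = 13.2 Ω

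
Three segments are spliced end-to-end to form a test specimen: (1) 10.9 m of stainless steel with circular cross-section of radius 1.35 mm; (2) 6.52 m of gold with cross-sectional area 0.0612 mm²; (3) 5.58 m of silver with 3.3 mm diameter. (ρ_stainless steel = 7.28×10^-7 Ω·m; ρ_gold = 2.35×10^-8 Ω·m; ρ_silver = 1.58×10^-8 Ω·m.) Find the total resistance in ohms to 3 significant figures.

3.90 Ω

Seg 1: A = πr² = π(1.3500e-03 m)² = 5.726e-06 m²
R_1 = (7.28×10^-7)(10.9)/(5.726e-06) = 1.386 Ω
Seg 2: A = 0.0612 mm² = 6.120e-08 m²
R_2 = (2.35×10^-8)(6.52)/(6.120e-08) = 2.504 Ω
Seg 3: A = π(d/2)² = π(1.6500e-03 m)² = 8.553e-06 m²
R_3 = (1.58×10^-8)(5.58)/(8.553e-06) = 0.01031 Ω
R_total = R_1 + R_2 + R_3 = 3.90 Ω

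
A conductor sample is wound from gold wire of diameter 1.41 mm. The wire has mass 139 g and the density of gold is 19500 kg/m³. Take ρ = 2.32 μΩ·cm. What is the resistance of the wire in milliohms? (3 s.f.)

ρ = 2.32 μΩ·cm = 2.32×10^-8 Ω·m
A = π(d/2)² = π(7.0500e-04 m)² = 1.5615e-06 m²
L = m/(density·A) = 0.139/(19500×1.5615e-06) = 4.565 m
R = ρL/A = (2.32×10^-8)(4.565)/(1.5615e-06) = 67.8 mΩ

67.8 mΩ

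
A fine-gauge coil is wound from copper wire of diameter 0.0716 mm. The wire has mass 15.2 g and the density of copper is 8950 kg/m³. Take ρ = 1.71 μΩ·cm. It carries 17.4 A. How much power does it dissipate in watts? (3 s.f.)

5.42×10^5 W

ρ = 1.71 μΩ·cm = 1.71×10^-8 Ω·m
A = π(d/2)² = π(3.5800e-05 m)² = 4.0264e-09 m²
L = m/(density·A) = 0.0152/(8950×4.0264e-09) = 421.8 m
R = ρL/A = (1.71×10^-8)(421.8)/(4.0264e-09) = 1791 Ω
P = I²R = (17.4)² × 1791 = 5.42×10^5 W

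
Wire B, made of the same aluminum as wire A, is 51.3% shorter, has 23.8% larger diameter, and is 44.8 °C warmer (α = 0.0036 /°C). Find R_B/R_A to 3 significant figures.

R ∝ ρL/d² with ρ ∝ (1+αΔT), so R_B/R_A = (1 − 51.3/100) × (1 + 23.8/100)⁻² × (1 + 0.0036×44.8)
= 0.487 × 0.6525 × 1.161 = 0.369

0.369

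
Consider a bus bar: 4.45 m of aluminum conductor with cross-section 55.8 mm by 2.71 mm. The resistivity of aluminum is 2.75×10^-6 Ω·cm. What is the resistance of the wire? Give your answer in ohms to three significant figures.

8.09×10^-4 Ω

ρ = 2.75×10^-6 Ω·cm = 2.75×10^-8 Ω·m
A = 55.8 × 2.71 mm² = 151 mm² = 1.512e-04 m²
R = ρL/A = (2.75×10^-8)(4.45 m)/(1.512e-04 m²) = 8.09×10^-4 Ω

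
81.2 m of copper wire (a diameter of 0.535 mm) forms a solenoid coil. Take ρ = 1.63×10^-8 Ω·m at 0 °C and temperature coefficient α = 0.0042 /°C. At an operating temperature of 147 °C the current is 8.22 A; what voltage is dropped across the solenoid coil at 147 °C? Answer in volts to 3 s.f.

A = π(d/2)² = π(2.6750e-04 m)² = 2.248e-07 m²
R₍0₎ = ρL/A = (1.63×10^-8)(81.2)/(2.248e-07) = 5.888 Ω
R₍147₎ = R₍0₎(1 + αΔT) = 5.888 × (1 + 0.0042×147) = 9.523 Ω
V = IR = 8.22 × 9.523 = 78.3 V

78.3 V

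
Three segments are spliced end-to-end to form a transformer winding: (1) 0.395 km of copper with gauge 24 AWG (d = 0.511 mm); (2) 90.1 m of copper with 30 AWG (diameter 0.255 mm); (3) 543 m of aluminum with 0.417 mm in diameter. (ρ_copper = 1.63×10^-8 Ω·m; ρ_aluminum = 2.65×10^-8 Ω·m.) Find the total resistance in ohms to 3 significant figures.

Seg 1: A = π(0.511/2 mm)² = π(2.5550e-04 m)² = 2.051e-07 m²
R_1 = (1.63×10^-8)(395)/(2.051e-07) = 31.39 Ω
Seg 2: A = π(0.255/2 mm)² = π(1.2750e-04 m)² = 5.107e-08 m²
R_2 = (1.63×10^-8)(90.1)/(5.107e-08) = 28.76 Ω
Seg 3: A = π(d/2)² = π(2.0850e-04 m)² = 1.366e-07 m²
R_3 = (2.65×10^-8)(543)/(1.366e-07) = 105.4 Ω
R_total = R_1 + R_2 + R_3 = 166 Ω

166 Ω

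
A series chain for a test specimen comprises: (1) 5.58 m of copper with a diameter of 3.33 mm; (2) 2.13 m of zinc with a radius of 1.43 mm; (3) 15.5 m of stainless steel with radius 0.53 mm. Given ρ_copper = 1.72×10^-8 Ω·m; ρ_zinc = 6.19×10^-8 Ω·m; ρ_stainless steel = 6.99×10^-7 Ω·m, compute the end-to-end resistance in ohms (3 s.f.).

Seg 1: A = π(d/2)² = π(1.6650e-03 m)² = 8.709e-06 m²
R_1 = (1.72×10^-8)(5.58)/(8.709e-06) = 0.01102 Ω
Seg 2: A = πr² = π(1.4300e-03 m)² = 6.424e-06 m²
R_2 = (6.19×10^-8)(2.13)/(6.424e-06) = 0.02052 Ω
Seg 3: A = πr² = π(5.3000e-04 m)² = 8.825e-07 m²
R_3 = (6.99×10^-7)(15.5)/(8.825e-07) = 12.28 Ω
R_total = R_1 + R_2 + R_3 = 12.3 Ω

12.3 Ω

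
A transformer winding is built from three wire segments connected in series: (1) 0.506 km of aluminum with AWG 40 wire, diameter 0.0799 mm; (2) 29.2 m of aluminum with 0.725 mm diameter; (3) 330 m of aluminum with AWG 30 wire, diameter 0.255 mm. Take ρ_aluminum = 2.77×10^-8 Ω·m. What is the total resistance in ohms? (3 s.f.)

Seg 1: A = π(0.0799/2 mm)² = π(3.9950e-05 m)² = 5.014e-09 m²
R_1 = (2.77×10^-8)(506)/(5.014e-09) = 2795 Ω
Seg 2: A = π(d/2)² = π(3.6250e-04 m)² = 4.128e-07 m²
R_2 = (2.77×10^-8)(29.2)/(4.128e-07) = 1.959 Ω
Seg 3: A = π(0.255/2 mm)² = π(1.2750e-04 m)² = 5.107e-08 m²
R_3 = (2.77×10^-8)(330)/(5.107e-08) = 179 Ω
R_total = R_1 + R_2 + R_3 = 2980 Ω

2980 Ω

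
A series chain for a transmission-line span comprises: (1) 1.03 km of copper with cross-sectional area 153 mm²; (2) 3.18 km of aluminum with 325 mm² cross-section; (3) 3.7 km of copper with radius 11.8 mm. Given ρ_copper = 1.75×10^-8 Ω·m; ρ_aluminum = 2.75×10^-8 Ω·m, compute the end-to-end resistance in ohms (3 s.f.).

0.535 Ω

Seg 1: A = 153 mm² = 1.530e-04 m²
R_1 = (1.75×10^-8)(1030)/(1.530e-04) = 0.1178 Ω
Seg 2: A = 325 mm² = 3.250e-04 m²
R_2 = (2.75×10^-8)(3180)/(3.250e-04) = 0.2691 Ω
Seg 3: A = πr² = π(1.1800e-02 m)² = 4.374e-04 m²
R_3 = (1.75×10^-8)(3700)/(4.374e-04) = 0.148 Ω
R_total = R_1 + R_2 + R_3 = 0.535 Ω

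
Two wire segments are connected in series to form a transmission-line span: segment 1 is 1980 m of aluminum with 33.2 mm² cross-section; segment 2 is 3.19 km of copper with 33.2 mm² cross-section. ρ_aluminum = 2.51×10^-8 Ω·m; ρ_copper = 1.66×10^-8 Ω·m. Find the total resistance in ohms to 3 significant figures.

3.09 Ω

Segment 1: A = 33.2 mm² = 3.320e-05 m²
R₁ = ρL/A = (2.51×10^-8)(1980)/(3.320e-05) = 1.497 Ω
R₂ = (1.66×10^-8)(3190)/(3.320e-05) = 1.595 Ω
R = R₁ + R₂ = 3.09 Ω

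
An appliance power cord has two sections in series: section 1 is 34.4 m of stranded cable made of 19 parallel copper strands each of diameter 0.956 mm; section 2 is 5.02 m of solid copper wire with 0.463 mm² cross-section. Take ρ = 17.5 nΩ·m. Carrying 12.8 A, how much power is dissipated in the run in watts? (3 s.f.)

38.3 W

ρ = 17.5 nΩ·m = 1.75×10^-8 Ω·m
Section 1: A_strand = π(4.7800e-04)² = 7.178e-07 m²; R₁ = ρL/(N·A_s) = (1.75×10^-8)(34.4)/(19×7.178e-07) = 0.04414 Ω
Section 2: A = 0.463 mm² = 4.630e-07 m²
R₂ = (1.75×10^-8)(5.02)/(4.630e-07) = 0.1897 Ω
R = R₁ + R₂ = 0.2339 Ω
P = I²R = (12.8)² × 0.2339 = 38.3 W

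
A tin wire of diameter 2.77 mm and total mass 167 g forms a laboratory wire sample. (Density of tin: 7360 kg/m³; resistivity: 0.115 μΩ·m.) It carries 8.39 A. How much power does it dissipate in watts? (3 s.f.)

ρ = 0.115 μΩ·m = 1.15×10^-7 Ω·m
A = π(d/2)² = π(1.3850e-03 m)² = 6.0263e-06 m²
L = m/(density·A) = 0.167/(7360×6.0263e-06) = 3.765 m
R = ρL/A = (1.15×10^-7)(3.765)/(6.0263e-06) = 0.07185 Ω
P = I²R = (8.39)² × 0.07185 = 5.06 W

5.06 W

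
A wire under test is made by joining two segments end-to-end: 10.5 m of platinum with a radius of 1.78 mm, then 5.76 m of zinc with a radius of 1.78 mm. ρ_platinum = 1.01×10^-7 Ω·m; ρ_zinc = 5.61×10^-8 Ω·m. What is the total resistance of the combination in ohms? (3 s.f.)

0.139 Ω

Segment 1: A = πr² = π(1.7800e-03 m)² = 9.954e-06 m²
R₁ = ρL/A = (1.01×10^-7)(10.5)/(9.954e-06) = 0.1065 Ω
R₂ = (5.61×10^-8)(5.76)/(9.954e-06) = 0.03246 Ω
R = R₁ + R₂ = 0.139 Ω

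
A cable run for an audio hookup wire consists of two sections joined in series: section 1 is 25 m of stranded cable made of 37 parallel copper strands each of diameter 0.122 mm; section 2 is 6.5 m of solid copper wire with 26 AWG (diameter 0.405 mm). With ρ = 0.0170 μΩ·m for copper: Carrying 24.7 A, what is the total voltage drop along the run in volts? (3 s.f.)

45.5 V

ρ = 0.0170 μΩ·m = 1.70×10^-8 Ω·m
Section 1: A_strand = π(6.1000e-05)² = 1.169e-08 m²; R₁ = ρL/(N·A_s) = (1.70×10^-8)(25)/(37×1.169e-08) = 0.9826 Ω
Section 2: A = π(0.405/2 mm)² = π(2.0250e-04 m)² = 1.288e-07 m²
R₂ = (1.70×10^-8)(6.5)/(1.288e-07) = 0.8578 Ω
R = R₁ + R₂ = 1.84 Ω
V = IR = 24.7 × 1.84 = 45.5 V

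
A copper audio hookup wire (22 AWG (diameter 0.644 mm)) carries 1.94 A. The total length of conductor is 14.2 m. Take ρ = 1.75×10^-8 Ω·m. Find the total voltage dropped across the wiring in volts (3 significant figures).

1.48 V

A = π(0.644/2 mm)² = π(3.2200e-04 m)² = 3.257e-07 m²
R = ρL/A = (1.75×10^-8)(14.2)/(3.257e-07) = 0.7629 Ω
V = IR = 1.94 × 0.7629 = 1.48 V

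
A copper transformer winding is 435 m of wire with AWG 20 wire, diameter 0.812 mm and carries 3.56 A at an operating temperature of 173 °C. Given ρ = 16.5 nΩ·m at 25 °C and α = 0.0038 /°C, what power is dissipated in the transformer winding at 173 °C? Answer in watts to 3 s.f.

ρ = 16.5 nΩ·m = 1.65×10^-8 Ω·m
A = π(0.812/2 mm)² = π(4.0600e-04 m)² = 5.178e-07 m²
R₍25₎ = ρL/A = (1.65×10^-8)(435)/(5.178e-07) = 13.86 Ω
R₍173₎ = R₍25₎(1 + αΔT) = 13.86 × (1 + 0.0038×148) = 21.66 Ω
P = I²R = (3.56)² × 21.66 = 274 W

274 W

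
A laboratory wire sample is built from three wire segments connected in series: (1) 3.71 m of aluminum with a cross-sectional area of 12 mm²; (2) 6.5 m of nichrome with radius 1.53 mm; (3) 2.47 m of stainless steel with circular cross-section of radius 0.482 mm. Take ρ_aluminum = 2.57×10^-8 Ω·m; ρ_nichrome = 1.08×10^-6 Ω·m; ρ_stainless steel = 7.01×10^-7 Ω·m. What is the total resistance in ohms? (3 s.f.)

3.33 Ω

Seg 1: A = 12 mm² = 1.200e-05 m²
R_1 = (2.57×10^-8)(3.71)/(1.200e-05) = 0.007946 Ω
Seg 2: A = πr² = π(1.5300e-03 m)² = 7.354e-06 m²
R_2 = (1.08×10^-6)(6.5)/(7.354e-06) = 0.9546 Ω
Seg 3: A = πr² = π(4.8200e-04 m)² = 7.299e-07 m²
R_3 = (7.01×10^-7)(2.47)/(7.299e-07) = 2.372 Ω
R_total = R_1 + R_2 + R_3 = 3.33 Ω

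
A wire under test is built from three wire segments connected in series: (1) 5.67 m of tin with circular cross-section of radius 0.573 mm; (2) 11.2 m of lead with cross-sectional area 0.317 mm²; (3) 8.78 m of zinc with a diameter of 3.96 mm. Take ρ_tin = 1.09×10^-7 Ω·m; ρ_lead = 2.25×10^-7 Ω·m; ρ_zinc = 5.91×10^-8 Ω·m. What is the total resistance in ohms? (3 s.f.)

8.59 Ω

Seg 1: A = πr² = π(5.7300e-04 m)² = 1.031e-06 m²
R_1 = (1.09×10^-7)(5.67)/(1.031e-06) = 0.5992 Ω
Seg 2: A = 0.317 mm² = 3.170e-07 m²
R_2 = (2.25×10^-7)(11.2)/(3.170e-07) = 7.95 Ω
Seg 3: A = π(d/2)² = π(1.9800e-03 m)² = 1.232e-05 m²
R_3 = (5.91×10^-8)(8.78)/(1.232e-05) = 0.04213 Ω
R_total = R_1 + R_2 + R_3 = 8.59 Ω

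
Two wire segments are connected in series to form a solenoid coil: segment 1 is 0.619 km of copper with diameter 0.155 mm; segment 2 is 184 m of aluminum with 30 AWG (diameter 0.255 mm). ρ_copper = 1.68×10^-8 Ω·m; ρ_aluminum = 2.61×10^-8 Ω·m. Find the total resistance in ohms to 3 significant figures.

Segment 1: A = π(d/2)² = π(7.7500e-05 m)² = 1.887e-08 m²
R₁ = ρL/A = (1.68×10^-8)(619)/(1.887e-08) = 551.1 Ω
Segment 2: A = π(0.255/2 mm)² = π(1.2750e-04 m)² = 5.107e-08 m²
R₂ = (2.61×10^-8)(184)/(5.107e-08) = 94.03 Ω
R = R₁ + R₂ = 645 Ω

645 Ω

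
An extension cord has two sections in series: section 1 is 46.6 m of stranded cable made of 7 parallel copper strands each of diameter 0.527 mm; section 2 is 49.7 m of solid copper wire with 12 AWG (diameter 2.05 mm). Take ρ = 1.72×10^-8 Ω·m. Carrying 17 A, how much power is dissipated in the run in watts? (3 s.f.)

227 W

Section 1: A_strand = π(2.6350e-04)² = 2.181e-07 m²; R₁ = ρL/(N·A_s) = (1.72×10^-8)(46.6)/(7×2.181e-07) = 0.5249 Ω
Section 2: A = π(2.05/2 mm)² = π(1.0250e-03 m)² = 3.301e-06 m²
R₂ = (1.72×10^-8)(49.7)/(3.301e-06) = 0.259 Ω
R = R₁ + R₂ = 0.7839 Ω
P = I²R = (17)² × 0.7839 = 227 W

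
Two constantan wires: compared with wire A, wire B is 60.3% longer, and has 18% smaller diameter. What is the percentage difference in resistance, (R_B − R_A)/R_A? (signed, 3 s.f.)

R ∝ L/d², so R_B/R_A = (1 + 60.3/100) × (1 − 18/100)⁻²
= 1.603 × 1.487 = 2.384
(R_B − R_A)/R_A = 2.384 − 1 = 138%

138%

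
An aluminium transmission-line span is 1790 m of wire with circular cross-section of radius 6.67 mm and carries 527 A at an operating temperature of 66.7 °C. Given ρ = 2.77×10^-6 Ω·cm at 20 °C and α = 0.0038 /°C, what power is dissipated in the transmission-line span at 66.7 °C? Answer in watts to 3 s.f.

ρ = 2.77×10^-6 Ω·cm = 2.77×10^-8 Ω·m
A = πr² = π(6.6700e-03 m)² = 1.398e-04 m²
R₍20₎ = ρL/A = (2.77×10^-8)(1790)/(1.398e-04) = 0.3548 Ω
R₍66.7₎ = R₍20₎(1 + αΔT) = 0.3548 × (1 + 0.0038×46.7) = 0.4177 Ω
P = I²R = (527)² × 0.4177 = 1.16×10^5 W

1.16×10^5 W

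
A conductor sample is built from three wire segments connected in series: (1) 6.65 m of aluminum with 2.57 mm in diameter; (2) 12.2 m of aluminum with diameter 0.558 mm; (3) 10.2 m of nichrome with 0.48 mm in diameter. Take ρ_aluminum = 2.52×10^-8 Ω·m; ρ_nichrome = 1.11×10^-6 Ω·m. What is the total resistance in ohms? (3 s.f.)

Seg 1: A = π(d/2)² = π(1.2850e-03 m)² = 5.187e-06 m²
R_1 = (2.52×10^-8)(6.65)/(5.187e-06) = 0.0323 Ω
Seg 2: A = π(d/2)² = π(2.7900e-04 m)² = 2.445e-07 m²
R_2 = (2.52×10^-8)(12.2)/(2.445e-07) = 1.257 Ω
Seg 3: A = π(d/2)² = π(2.4000e-04 m)² = 1.810e-07 m²
R_3 = (1.11×10^-6)(10.2)/(1.810e-07) = 62.57 Ω
R_total = R_1 + R_2 + R_3 = 63.9 Ω

63.9 Ω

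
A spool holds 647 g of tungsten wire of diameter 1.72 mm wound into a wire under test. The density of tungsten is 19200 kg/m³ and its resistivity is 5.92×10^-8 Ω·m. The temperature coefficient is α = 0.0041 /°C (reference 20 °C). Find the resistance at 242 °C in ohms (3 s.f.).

0.706 Ω

A = π(d/2)² = π(8.6000e-04 m)² = 2.3235e-06 m²
L = m/(density·A) = 0.647/(19200×2.3235e-06) = 14.5 m
R = ρL/A = (5.92×10^-8)(14.5)/(2.3235e-06) = 0.3695 Ω
R(242 °C) = 0.3695 × (1 + 0.0041×222) = 0.706 Ω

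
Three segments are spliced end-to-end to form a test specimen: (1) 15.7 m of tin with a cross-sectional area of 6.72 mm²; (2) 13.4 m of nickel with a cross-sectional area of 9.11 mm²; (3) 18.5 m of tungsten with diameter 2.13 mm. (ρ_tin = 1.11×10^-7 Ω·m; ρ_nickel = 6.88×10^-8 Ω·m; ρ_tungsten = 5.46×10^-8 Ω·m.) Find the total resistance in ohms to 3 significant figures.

Seg 1: A = 6.72 mm² = 6.720e-06 m²
R_1 = (1.11×10^-7)(15.7)/(6.720e-06) = 0.2593 Ω
Seg 2: A = 9.11 mm² = 9.110e-06 m²
R_2 = (6.88×10^-8)(13.4)/(9.110e-06) = 0.1012 Ω
Seg 3: A = π(d/2)² = π(1.0650e-03 m)² = 3.563e-06 m²
R_3 = (5.46×10^-8)(18.5)/(3.563e-06) = 0.2835 Ω
R_total = R_1 + R_2 + R_3 = 0.644 Ω

0.644 Ω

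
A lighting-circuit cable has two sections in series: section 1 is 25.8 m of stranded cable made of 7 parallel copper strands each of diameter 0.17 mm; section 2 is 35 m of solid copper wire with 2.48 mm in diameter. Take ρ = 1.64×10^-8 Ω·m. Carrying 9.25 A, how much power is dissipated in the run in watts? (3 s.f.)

Section 1: A_strand = π(8.5000e-05)² = 2.270e-08 m²; R₁ = ρL/(N·A_s) = (1.64×10^-8)(25.8)/(7×2.270e-08) = 2.663 Ω
Section 2: A = π(d/2)² = π(1.2400e-03 m)² = 4.831e-06 m²
R₂ = (1.64×10^-8)(35)/(4.831e-06) = 0.1188 Ω
R = R₁ + R₂ = 2.782 Ω
P = I²R = (9.25)² × 2.782 = 238 W

238 W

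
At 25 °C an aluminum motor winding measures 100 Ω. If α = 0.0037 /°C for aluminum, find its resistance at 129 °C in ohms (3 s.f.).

138 Ω

ΔT = 129 − 25 = 104 °C
R = R₀(1 + αΔT) = 100 × (1 + 0.0037×104) = 100 × 1.385 = 138 Ω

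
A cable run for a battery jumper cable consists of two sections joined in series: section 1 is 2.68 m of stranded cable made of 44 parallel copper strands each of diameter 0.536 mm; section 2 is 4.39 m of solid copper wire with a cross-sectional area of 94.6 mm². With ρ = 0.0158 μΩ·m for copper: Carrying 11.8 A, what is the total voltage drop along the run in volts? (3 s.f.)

0.0590 V

ρ = 0.0158 μΩ·m = 1.58×10^-8 Ω·m
Section 1: A_strand = π(2.6800e-04)² = 2.256e-07 m²; R₁ = ρL/(N·A_s) = (1.58×10^-8)(2.68)/(44×2.256e-07) = 0.004265 Ω
Section 2: A = 94.6 mm² = 9.460e-05 m²
R₂ = (1.58×10^-8)(4.39)/(9.460e-05) = 7.332×10^-4 Ω
R = R₁ + R₂ = 0.004998 Ω
V = IR = 11.8 × 0.004998 = 0.0590 V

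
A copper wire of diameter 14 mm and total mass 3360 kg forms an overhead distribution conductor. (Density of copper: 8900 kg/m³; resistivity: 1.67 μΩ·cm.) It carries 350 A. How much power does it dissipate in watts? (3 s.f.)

ρ = 1.67 μΩ·cm = 1.67×10^-8 Ω·m
A = π(d/2)² = π(7.0000e-03 m)² = 1.5394e-04 m²
L = m/(density·A) = 3360/(8900×1.5394e-04) = 2452 m
R = ρL/A = (1.67×10^-8)(2452)/(1.5394e-04) = 0.2661 Ω
P = I²R = (350)² × 0.2661 = 32600 W

32600 W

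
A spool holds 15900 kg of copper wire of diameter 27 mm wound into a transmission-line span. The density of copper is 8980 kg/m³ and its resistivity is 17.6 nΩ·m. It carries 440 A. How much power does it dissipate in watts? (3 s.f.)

18400 W

ρ = 17.6 nΩ·m = 1.76×10^-8 Ω·m
A = π(d/2)² = π(1.3500e-02 m)² = 5.7256e-04 m²
L = m/(density·A) = 15900/(8980×5.7256e-04) = 3092 m
R = ρL/A = (1.76×10^-8)(3092)/(5.7256e-04) = 0.09506 Ω
P = I²R = (440)² × 0.09506 = 18400 W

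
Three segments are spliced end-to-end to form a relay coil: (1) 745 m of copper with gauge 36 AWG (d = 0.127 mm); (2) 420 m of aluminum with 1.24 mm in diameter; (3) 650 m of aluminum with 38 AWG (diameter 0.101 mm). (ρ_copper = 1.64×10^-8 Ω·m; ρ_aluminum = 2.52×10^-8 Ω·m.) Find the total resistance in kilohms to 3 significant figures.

Seg 1: A = π(0.127/2 mm)² = π(6.3500e-05 m)² = 1.267e-08 m²
R_1 = (1.64×10^-8)(745)/(1.267e-08) = 964.5 Ω
Seg 2: A = π(d/2)² = π(6.2000e-04 m)² = 1.208e-06 m²
R_2 = (2.52×10^-8)(420)/(1.208e-06) = 8.764 Ω
Seg 3: A = π(0.101/2 mm)² = π(5.0500e-05 m)² = 8.012e-09 m²
R_3 = (2.52×10^-8)(650)/(8.012e-09) = 2044 Ω
R_total = R_1 + R_2 + R_3 = 3.02 kΩ

3.02 kΩ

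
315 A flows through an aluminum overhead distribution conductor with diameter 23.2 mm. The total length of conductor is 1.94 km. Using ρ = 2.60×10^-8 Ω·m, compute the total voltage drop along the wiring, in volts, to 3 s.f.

A = π(d/2)² = π(1.1600e-02 m)² = 4.227e-04 m²
R = ρL/A = (2.60×10^-8)(1940)/(4.227e-04) = 0.1193 Ω
V = IR = 315 × 0.1193 = 37.6 V

37.6 V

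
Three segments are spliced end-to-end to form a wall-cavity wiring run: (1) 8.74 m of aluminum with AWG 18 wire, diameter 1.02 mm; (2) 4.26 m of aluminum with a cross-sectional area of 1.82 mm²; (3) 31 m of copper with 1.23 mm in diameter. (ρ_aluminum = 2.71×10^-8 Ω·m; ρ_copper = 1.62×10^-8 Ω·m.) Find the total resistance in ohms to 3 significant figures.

0.776 Ω

Seg 1: A = π(1.02/2 mm)² = π(5.1000e-04 m)² = 8.171e-07 m²
R_1 = (2.71×10^-8)(8.74)/(8.171e-07) = 0.2899 Ω
Seg 2: A = 1.82 mm² = 1.820e-06 m²
R_2 = (2.71×10^-8)(4.26)/(1.820e-06) = 0.06343 Ω
Seg 3: A = π(d/2)² = π(6.1500e-04 m)² = 1.188e-06 m²
R_3 = (1.62×10^-8)(31)/(1.188e-06) = 0.4226 Ω
R_total = R_1 + R_2 + R_3 = 0.776 Ω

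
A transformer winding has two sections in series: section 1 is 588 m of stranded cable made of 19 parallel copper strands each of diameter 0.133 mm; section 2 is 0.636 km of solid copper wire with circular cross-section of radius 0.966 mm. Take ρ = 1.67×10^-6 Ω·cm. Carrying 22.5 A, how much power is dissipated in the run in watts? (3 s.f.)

ρ = 1.67×10^-6 Ω·cm = 1.67×10^-8 Ω·m
Section 1: A_strand = π(6.6500e-05)² = 1.389e-08 m²; R₁ = ρL/(N·A_s) = (1.67×10^-8)(588)/(19×1.389e-08) = 37.2 Ω
Section 2: A = πr² = π(9.6600e-04 m)² = 2.932e-06 m²
R₂ = (1.67×10^-8)(636)/(2.932e-06) = 3.623 Ω
R = R₁ + R₂ = 40.82 Ω
P = I²R = (22.5)² × 40.82 = 20700 W

20700 W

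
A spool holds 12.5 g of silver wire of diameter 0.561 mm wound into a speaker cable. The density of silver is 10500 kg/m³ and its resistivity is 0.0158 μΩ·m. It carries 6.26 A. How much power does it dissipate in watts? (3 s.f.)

12.1 W

ρ = 0.0158 μΩ·m = 1.58×10^-8 Ω·m
A = π(d/2)² = π(2.8050e-04 m)² = 2.4718e-07 m²
L = m/(density·A) = 0.0125/(10500×2.4718e-07) = 4.816 m
R = ρL/A = (1.58×10^-8)(4.816)/(2.4718e-07) = 0.3079 Ω
P = I²R = (6.26)² × 0.3079 = 12.1 W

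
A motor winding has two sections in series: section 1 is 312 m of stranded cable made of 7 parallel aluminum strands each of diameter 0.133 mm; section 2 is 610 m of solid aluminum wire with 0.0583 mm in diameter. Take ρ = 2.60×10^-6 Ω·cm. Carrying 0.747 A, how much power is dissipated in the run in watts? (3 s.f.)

ρ = 2.60×10^-6 Ω·cm = 2.60×10^-8 Ω·m
Section 1: A_strand = π(6.6500e-05)² = 1.389e-08 m²; R₁ = ρL/(N·A_s) = (2.60×10^-8)(312)/(7×1.389e-08) = 83.41 Ω
Section 2: A = π(d/2)² = π(2.9150e-05 m)² = 2.669e-09 m²
R₂ = (2.60×10^-8)(610)/(2.669e-09) = 5941 Ω
R = R₁ + R₂ = 6025 Ω
P = I²R = (0.747)² × 6025 = 3360 W

3360 W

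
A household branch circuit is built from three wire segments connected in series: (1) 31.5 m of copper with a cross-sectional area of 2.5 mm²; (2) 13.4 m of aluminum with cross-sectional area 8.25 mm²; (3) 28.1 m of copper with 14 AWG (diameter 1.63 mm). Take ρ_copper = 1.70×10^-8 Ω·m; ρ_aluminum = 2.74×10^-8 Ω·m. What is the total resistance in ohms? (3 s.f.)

Seg 1: A = 2.5 mm² = 2.500e-06 m²
R_1 = (1.70×10^-8)(31.5)/(2.500e-06) = 0.2142 Ω
Seg 2: A = 8.25 mm² = 8.250e-06 m²
R_2 = (2.74×10^-8)(13.4)/(8.250e-06) = 0.0445 Ω
Seg 3: A = π(1.63/2 mm)² = π(8.1500e-04 m)² = 2.087e-06 m²
R_3 = (1.70×10^-8)(28.1)/(2.087e-06) = 0.2289 Ω
R_total = R_1 + R_2 + R_3 = 0.488 Ω

0.488 Ω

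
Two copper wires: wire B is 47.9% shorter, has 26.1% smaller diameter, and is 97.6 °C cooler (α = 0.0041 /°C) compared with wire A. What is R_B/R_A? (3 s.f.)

R ∝ ρL/d² with ρ ∝ (1+αΔT), so R_B/R_A = (1 − 47.9/100) × (1 − 26.1/100)⁻² × (1 − 0.0041×97.6)
= 0.521 × 1.831 × 0.5998 = 0.572

0.572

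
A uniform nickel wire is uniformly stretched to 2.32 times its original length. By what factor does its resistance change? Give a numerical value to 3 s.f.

Volume constant ⇒ A' = A/k with k = 2.32. R' = ρ(kL)/(A/k) = k²R.
Factor = 5.38

5.38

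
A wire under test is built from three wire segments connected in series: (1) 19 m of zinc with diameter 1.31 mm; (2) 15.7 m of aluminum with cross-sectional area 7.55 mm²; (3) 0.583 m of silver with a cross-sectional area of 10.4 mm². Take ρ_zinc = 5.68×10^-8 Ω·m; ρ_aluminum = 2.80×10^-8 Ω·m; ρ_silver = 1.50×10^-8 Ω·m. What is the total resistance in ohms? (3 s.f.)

0.860 Ω

Seg 1: A = π(d/2)² = π(6.5500e-04 m)² = 1.348e-06 m²
R_1 = (5.68×10^-8)(19)/(1.348e-06) = 0.8007 Ω
Seg 2: A = 7.55 mm² = 7.550e-06 m²
R_2 = (2.80×10^-8)(15.7)/(7.550e-06) = 0.05823 Ω
Seg 3: A = 10.4 mm² = 1.040e-05 m²
R_3 = (1.50×10^-8)(0.583)/(1.040e-05) = 8.409×10^-4 Ω
R_total = R_1 + R_2 + R_3 = 0.860 Ω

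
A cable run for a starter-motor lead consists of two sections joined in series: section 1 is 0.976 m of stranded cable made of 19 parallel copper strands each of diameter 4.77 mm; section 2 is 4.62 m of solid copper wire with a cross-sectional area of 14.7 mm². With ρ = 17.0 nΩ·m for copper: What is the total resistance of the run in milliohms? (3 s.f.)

5.39 mΩ

ρ = 17.0 nΩ·m = 1.70×10^-8 Ω·m
Section 1: A_strand = π(2.3850e-03)² = 1.787e-05 m²; R₁ = ρL/(N·A_s) = (1.70×10^-8)(0.976)/(19×1.787e-05) = 4.887×10^-5 Ω
Section 2: A = 14.7 mm² = 1.470e-05 m²
R₂ = (1.70×10^-8)(4.62)/(1.470e-05) = 0.005343 Ω
R = R₁ + R₂ = 5.39 mΩ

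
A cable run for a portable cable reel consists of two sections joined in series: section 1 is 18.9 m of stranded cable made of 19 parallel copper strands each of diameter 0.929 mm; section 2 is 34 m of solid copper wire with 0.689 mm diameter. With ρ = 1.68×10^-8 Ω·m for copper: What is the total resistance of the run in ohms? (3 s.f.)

Section 1: A_strand = π(4.6450e-04)² = 6.778e-07 m²; R₁ = ρL/(N·A_s) = (1.68×10^-8)(18.9)/(19×6.778e-07) = 0.02465 Ω
Section 2: A = π(d/2)² = π(3.4450e-04 m)² = 3.728e-07 m²
R₂ = (1.68×10^-8)(34)/(3.728e-07) = 1.532 Ω
R = R₁ + R₂ = 1.56 Ω

1.56 Ω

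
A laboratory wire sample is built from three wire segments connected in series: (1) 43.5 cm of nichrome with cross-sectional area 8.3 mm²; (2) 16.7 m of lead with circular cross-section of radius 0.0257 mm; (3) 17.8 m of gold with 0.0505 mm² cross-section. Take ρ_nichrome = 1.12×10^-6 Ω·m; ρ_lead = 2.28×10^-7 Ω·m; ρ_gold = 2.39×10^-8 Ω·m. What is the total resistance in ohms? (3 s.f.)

1840 Ω

Seg 1: A = 8.3 mm² = 8.300e-06 m²
R_1 = (1.12×10^-6)(0.435)/(8.300e-06) = 0.0587 Ω
Seg 2: A = πr² = π(2.5700e-05 m)² = 2.075e-09 m²
R_2 = (2.28×10^-7)(16.7)/(2.075e-09) = 1835 Ω
Seg 3: A = 0.0505 mm² = 5.050e-08 m²
R_3 = (2.39×10^-8)(17.8)/(5.050e-08) = 8.424 Ω
R_total = R_1 + R_2 + R_3 = 1840 Ω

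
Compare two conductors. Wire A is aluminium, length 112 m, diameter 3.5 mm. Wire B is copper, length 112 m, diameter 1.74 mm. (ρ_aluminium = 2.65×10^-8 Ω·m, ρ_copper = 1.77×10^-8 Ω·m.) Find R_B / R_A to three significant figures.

R ∝ ρL/d², so R_B/R_A = (ρ_B/ρ_A) × (d_A/d_B)²
= (1.77×10^-8/2.65×10^-8) × (3.5/1.74)² = 2.70

2.70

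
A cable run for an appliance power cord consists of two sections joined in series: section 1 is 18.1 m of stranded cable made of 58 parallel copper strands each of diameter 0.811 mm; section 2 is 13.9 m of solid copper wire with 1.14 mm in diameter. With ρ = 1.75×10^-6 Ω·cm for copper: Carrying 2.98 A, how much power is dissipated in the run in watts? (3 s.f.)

ρ = 1.75×10^-6 Ω·cm = 1.75×10^-8 Ω·m
Section 1: A_strand = π(4.0550e-04)² = 5.166e-07 m²; R₁ = ρL/(N·A_s) = (1.75×10^-8)(18.1)/(58×5.166e-07) = 0.01057 Ω
Section 2: A = π(d/2)² = π(5.7000e-04 m)² = 1.021e-06 m²
R₂ = (1.75×10^-8)(13.9)/(1.021e-06) = 0.2383 Ω
R = R₁ + R₂ = 0.2489 Ω
P = I²R = (2.98)² × 0.2489 = 2.21 W

2.21 W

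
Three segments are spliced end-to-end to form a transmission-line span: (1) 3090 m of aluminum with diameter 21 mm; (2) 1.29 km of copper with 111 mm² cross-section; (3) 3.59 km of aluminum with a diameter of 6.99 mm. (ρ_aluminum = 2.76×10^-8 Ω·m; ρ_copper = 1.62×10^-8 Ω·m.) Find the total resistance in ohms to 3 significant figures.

Seg 1: A = π(d/2)² = π(1.0500e-02 m)² = 3.464e-04 m²
R_1 = (2.76×10^-8)(3090)/(3.464e-04) = 0.2462 Ω
Seg 2: A = 111 mm² = 1.110e-04 m²
R_2 = (1.62×10^-8)(1290)/(1.110e-04) = 0.1883 Ω
Seg 3: A = π(d/2)² = π(3.4950e-03 m)² = 3.837e-05 m²
R_3 = (2.76×10^-8)(3590)/(3.837e-05) = 2.582 Ω
R_total = R_1 + R_2 + R_3 = 3.02 Ω

3.02 Ω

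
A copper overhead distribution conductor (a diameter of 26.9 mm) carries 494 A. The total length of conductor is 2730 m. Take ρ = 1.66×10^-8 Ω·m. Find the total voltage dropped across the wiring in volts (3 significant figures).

39.4 V

A = π(d/2)² = π(1.3450e-02 m)² = 5.683e-04 m²
R = ρL/A = (1.66×10^-8)(2730)/(5.683e-04) = 0.07974 Ω
V = IR = 494 × 0.07974 = 39.4 V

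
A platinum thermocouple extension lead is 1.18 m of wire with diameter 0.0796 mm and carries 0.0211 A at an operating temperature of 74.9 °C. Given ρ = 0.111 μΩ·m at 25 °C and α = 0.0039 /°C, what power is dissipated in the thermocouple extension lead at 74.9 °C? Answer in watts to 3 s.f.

ρ = 0.111 μΩ·m = 1.11×10^-7 Ω·m
A = π(d/2)² = π(3.9800e-05 m)² = 4.976e-09 m²
R₍25₎ = ρL/A = (1.11×10^-7)(1.18)/(4.976e-09) = 26.32 Ω
R₍74.9₎ = R₍25₎(1 + αΔT) = 26.32 × (1 + 0.0039×49.9) = 31.44 Ω
P = I²R = (0.0211)² × 31.44 = 0.0140 W

0.0140 W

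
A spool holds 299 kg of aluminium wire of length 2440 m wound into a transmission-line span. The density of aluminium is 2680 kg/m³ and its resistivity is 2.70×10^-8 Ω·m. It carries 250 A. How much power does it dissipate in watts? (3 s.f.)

A = m/(density·L) = 299/(2680×2440) = 4.5724e-05 m²
R = ρL/A = (2.70×10^-8)(2440)/(4.5724e-05) = 1.441 Ω
P = I²R = (250)² × 1.441 = 90100 W

90100 W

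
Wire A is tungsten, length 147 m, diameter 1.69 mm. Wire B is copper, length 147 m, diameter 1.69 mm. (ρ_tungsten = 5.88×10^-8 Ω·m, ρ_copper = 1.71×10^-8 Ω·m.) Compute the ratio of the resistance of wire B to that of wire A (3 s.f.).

0.291

R ∝ ρL/d², so R_B/R_A = (ρ_B/ρ_A)
= (1.71×10^-8/5.88×10^-8) = 0.291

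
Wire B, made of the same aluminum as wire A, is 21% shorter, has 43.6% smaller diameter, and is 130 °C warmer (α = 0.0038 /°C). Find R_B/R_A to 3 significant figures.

3.71

R ∝ ρL/d² with ρ ∝ (1+αΔT), so R_B/R_A = (1 − 21/100) × (1 − 43.6/100)⁻² × (1 + 0.0038×130)
= 0.79 × 3.144 × 1.494 = 3.71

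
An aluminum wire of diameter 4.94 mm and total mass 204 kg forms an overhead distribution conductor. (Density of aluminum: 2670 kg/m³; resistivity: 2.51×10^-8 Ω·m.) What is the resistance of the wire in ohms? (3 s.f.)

A = π(d/2)² = π(2.4700e-03 m)² = 1.9167e-05 m²
L = m/(density·A) = 204/(2670×1.9167e-05) = 3986 m
R = ρL/A = (2.51×10^-8)(3986)/(1.9167e-05) = 5.22 Ω

5.22 Ω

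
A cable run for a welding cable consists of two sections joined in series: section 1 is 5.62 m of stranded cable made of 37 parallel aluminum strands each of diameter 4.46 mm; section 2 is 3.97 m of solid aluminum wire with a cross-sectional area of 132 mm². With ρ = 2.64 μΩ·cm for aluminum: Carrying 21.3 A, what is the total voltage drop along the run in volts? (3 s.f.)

ρ = 2.64 μΩ·cm = 2.64×10^-8 Ω·m
Section 1: A_strand = π(2.2300e-03)² = 1.562e-05 m²; R₁ = ρL/(N·A_s) = (2.64×10^-8)(5.62)/(37×1.562e-05) = 2.567×10^-4 Ω
Section 2: A = 132 mm² = 1.320e-04 m²
R₂ = (2.64×10^-8)(3.97)/(1.320e-04) = 7.940×10^-4 Ω
R = R₁ + R₂ = 0.001051 Ω
V = IR = 21.3 × 0.001051 = 0.0224 V

0.0224 V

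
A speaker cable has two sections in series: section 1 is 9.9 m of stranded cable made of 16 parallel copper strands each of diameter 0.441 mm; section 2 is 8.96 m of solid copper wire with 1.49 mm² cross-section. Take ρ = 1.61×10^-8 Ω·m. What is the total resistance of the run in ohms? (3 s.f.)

0.162 Ω

Section 1: A_strand = π(2.2050e-04)² = 1.527e-07 m²; R₁ = ρL/(N·A_s) = (1.61×10^-8)(9.9)/(16×1.527e-07) = 0.06522 Ω
Section 2: A = 1.49 mm² = 1.490e-06 m²
R₂ = (1.61×10^-8)(8.96)/(1.490e-06) = 0.09682 Ω
R = R₁ + R₂ = 0.162 Ω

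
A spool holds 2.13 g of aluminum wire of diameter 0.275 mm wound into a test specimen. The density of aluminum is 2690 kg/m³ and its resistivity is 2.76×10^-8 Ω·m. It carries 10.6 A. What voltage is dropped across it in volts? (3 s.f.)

A = π(d/2)² = π(1.3750e-04 m)² = 5.9396e-08 m²
L = m/(density·A) = 0.00213/(2690×5.9396e-08) = 13.33 m
R = ρL/A = (2.76×10^-8)(13.33)/(5.9396e-08) = 6.195 Ω
V = IR = 10.6 × 6.195 = 65.7 V

65.7 V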